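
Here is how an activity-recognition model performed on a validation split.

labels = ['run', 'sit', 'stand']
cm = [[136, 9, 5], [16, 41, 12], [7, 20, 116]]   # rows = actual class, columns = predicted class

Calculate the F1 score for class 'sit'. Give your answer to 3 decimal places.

Treat 'sit' as positive and all other classes as negative.
F1 score = 2·TP/(2·TP+FP+FN).
sit: TP=41, FP=9+20=29, FN=16+12=28 → 82/139 = 0.5899

0.590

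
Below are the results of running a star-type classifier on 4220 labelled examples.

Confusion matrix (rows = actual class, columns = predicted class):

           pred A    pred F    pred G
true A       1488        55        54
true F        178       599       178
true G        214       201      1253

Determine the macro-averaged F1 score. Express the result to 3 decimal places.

0.771

Per-class F1 score (2·TP/(2·TP+FP+FN)):
  A: TP=1488, FP=178+214=392, FN=55+54=109 → 2976/3477 = 0.8559
  F: TP=599, FP=55+201=256, FN=178+178=356 → 1198/1810 = 0.6619
  G: TP=1253, FP=54+178=232, FN=214+201=415 → 2506/3153 = 0.7948
Macro-F1 score = mean = (0.8559 + 0.6619 + 0.7948) / 3 = 0.771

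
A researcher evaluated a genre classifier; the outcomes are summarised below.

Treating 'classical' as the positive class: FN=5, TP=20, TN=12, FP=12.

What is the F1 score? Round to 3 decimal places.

Precision = TP/(TP+FP) = 20/32 = 0.6250
Recall = TP/(TP+FN) = 20/25 = 0.8000
F1 = 2·TP/(2·TP+FP+FN) = 40/57 = 0.702

0.702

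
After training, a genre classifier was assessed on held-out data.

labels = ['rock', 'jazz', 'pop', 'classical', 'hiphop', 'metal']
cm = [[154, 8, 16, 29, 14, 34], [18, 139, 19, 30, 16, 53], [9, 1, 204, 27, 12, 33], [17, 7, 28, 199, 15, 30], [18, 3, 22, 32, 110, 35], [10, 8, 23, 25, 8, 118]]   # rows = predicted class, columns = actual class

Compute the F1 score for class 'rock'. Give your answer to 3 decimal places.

0.640

One-vs-rest for 'rock': TP = diagonal; FP = other classes predicted 'rock'; FN = 'rock' predicted as other.
F1 score = 2·TP/(2·TP+FP+FN).
rock: TP=154, FP=8+16+29+14+34=101, FN=18+9+17+18+10=72 → 308/481 = 0.6403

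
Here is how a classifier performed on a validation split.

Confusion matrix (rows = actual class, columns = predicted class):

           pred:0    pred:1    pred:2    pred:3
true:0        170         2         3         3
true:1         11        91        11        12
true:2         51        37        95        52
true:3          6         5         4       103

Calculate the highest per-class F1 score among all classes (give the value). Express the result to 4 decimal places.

0.8173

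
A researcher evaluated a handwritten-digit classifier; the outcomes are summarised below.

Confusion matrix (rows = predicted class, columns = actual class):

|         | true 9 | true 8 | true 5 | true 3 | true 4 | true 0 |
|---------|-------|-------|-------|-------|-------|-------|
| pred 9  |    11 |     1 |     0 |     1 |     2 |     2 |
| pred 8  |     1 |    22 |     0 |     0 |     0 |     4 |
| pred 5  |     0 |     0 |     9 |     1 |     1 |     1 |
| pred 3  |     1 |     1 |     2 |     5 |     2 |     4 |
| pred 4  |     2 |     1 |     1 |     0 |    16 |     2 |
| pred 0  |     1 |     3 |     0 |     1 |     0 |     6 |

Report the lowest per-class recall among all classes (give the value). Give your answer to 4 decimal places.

Per-class recall (TP/(TP+FN)):
  9: TP=11, FN=1+0+1+2+1=5 → 11/16 = 0.68750
  8: TP=22, FN=1+0+1+1+3=6 → 22/28 = 0.78571
  5: TP=9, FN=0+0+2+1+0=3 → 9/12 = 0.75000
  3: TP=5, FN=1+0+1+0+1=3 → 5/8 = 0.62500
  4: TP=16, FN=2+0+1+2+0=5 → 16/21 = 0.76190
  0: TP=6, FN=2+4+1+4+2=13 → 6/19 = 0.31579
Lowest is class '0' with recall = 0.3158.

0.3158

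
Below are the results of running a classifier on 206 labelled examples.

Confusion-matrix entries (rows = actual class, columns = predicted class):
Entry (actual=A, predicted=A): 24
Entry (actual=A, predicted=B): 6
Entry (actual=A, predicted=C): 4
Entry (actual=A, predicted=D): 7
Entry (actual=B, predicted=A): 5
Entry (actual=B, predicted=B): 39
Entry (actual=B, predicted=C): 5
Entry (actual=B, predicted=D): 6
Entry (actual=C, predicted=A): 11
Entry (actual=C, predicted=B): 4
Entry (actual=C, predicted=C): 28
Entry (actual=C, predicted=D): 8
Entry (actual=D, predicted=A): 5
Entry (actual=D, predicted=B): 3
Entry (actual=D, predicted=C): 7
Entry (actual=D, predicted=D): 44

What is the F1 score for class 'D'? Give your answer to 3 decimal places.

F1 score = 2·TP/(2·TP+FP+FN).
D: TP=44, FP=7+6+8=21, FN=5+3+7=15 → 88/124 = 0.7097

0.710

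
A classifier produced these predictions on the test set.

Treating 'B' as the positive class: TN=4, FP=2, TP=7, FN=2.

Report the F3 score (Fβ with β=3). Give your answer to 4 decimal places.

0.7778

Fβ = (1+β²)·TP / ((1+β²)·TP + β²·FN + FP), with β²=9
= 10·7 / (10·7 + 9·2 + 2) = 0.7778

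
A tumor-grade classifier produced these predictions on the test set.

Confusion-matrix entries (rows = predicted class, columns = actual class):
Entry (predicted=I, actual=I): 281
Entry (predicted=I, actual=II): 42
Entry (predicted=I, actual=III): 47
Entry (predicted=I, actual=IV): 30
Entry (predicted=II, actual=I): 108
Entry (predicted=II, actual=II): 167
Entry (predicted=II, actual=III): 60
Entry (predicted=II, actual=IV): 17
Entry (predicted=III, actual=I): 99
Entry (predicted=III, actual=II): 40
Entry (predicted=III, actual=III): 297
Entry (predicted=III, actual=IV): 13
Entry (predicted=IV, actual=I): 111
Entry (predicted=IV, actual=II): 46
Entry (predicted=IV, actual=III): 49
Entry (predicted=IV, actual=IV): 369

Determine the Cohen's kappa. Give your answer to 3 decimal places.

Observed agreement pₒ = trace/N = 1114/1776 = 0.6273
Expected agreement pₑ = Σ (rowᵢ·colᵢ)/N² = (599·400 + 295·352 + 453·449 + 429·575)/1776² = 0.2516
κ = (pₒ − pₑ)/(1 − pₑ) = (0.6273 − 0.2516)/(1 − 0.2516) = 0.502

0.502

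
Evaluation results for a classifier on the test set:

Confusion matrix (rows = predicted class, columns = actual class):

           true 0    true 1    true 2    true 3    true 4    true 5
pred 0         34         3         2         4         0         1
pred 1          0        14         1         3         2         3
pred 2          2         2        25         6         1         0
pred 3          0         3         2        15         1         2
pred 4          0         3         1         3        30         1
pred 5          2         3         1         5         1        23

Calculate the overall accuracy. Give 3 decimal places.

0.709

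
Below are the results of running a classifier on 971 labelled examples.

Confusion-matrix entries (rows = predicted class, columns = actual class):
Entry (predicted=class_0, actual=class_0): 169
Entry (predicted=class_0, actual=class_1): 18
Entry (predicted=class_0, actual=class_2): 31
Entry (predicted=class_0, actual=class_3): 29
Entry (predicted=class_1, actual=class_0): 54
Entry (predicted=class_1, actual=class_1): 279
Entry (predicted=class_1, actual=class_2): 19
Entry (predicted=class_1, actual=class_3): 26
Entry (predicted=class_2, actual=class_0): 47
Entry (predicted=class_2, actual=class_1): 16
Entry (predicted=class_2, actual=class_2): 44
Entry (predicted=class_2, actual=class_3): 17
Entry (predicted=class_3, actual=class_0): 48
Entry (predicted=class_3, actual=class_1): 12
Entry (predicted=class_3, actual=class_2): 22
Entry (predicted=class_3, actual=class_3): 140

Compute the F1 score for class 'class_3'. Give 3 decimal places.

Treat 'class_3' as positive and all other classes as negative.
F1 score = 2·TP/(2·TP+FP+FN).
class_3: TP=140, FP=48+12+22=82, FN=29+26+17=72 → 280/434 = 0.6452

0.645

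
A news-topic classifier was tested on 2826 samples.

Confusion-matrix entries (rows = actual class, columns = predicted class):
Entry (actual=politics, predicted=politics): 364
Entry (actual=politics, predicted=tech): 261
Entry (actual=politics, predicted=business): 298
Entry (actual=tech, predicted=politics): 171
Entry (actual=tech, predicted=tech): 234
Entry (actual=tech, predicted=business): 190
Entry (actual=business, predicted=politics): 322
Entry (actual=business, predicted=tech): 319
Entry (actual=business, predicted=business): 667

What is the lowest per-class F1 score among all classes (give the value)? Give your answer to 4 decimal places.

Per-class F1 score (2·TP/(2·TP+FP+FN)):
  politics: TP=364, FP=171+322=493, FN=261+298=559 → 728/1780 = 0.40899
  tech: TP=234, FP=261+319=580, FN=171+190=361 → 468/1409 = 0.33215
  business: TP=667, FP=298+190=488, FN=322+319=641 → 1334/2463 = 0.54162
Lowest is class 'tech' with F1 score = 0.3322.

0.3322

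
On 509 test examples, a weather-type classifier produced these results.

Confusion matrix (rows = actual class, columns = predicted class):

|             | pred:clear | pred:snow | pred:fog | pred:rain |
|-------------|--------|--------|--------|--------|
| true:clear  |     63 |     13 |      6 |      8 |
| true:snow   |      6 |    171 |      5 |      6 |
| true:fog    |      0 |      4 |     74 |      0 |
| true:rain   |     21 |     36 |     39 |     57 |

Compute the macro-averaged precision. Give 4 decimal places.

Per-class precision (TP/(TP+FP)):
  clear: TP=63, FP=6+0+21=27 → 63/90 = 0.70000
  snow: TP=171, FP=13+4+36=53 → 171/224 = 0.76339
  fog: TP=74, FP=6+5+39=50 → 74/124 = 0.59677
  rain: TP=57, FP=8+6+0=14 → 57/71 = 0.80282
Macro-precision = mean = (0.70000 + 0.76339 + 0.59677 + 0.80282) / 4 = 0.7157

0.7157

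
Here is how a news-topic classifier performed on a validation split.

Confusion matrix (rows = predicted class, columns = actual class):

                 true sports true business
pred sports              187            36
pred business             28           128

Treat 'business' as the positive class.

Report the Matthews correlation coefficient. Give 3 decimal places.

0.655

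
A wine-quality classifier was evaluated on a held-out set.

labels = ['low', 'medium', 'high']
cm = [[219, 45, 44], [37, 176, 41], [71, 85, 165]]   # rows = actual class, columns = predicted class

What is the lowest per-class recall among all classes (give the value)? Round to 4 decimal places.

0.5140

Per-class recall (TP/(TP+FN)):
  low: TP=219, FN=45+44=89 → 219/308 = 0.71104
  medium: TP=176, FN=37+41=78 → 176/254 = 0.69291
  high: TP=165, FN=71+85=156 → 165/321 = 0.51402
Lowest is class 'high' with recall = 0.5140.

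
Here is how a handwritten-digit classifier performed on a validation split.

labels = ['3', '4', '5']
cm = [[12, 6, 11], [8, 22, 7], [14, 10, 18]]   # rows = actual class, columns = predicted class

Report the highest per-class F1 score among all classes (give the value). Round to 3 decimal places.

0.587

Per-class F1 score (2·TP/(2·TP+FP+FN)):
  3: TP=12, FP=8+14=22, FN=6+11=17 → 24/63 = 0.3810
  4: TP=22, FP=6+10=16, FN=8+7=15 → 44/75 = 0.5867
  5: TP=18, FP=11+7=18, FN=14+10=24 → 36/78 = 0.4615
Highest is class '4' with F1 score = 0.587.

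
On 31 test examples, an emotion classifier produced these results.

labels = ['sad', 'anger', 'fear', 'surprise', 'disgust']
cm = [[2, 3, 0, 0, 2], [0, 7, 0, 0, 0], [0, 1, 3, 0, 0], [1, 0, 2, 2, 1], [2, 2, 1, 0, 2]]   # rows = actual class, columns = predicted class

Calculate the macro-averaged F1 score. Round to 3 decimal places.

Per-class F1 score (2·TP/(2·TP+FP+FN)):
  sad: TP=2, FP=0+0+1+2=3, FN=3+0+0+2=5 → 4/12 = 0.3333
  anger: TP=7, FP=3+1+0+2=6, FN=0+0+0+0=0 → 14/20 = 0.7000
  fear: TP=3, FP=0+0+2+1=3, FN=0+1+0+0=1 → 6/10 = 0.6000
  surprise: TP=2, FP=0+0+0+0=0, FN=1+0+2+1=4 → 4/8 = 0.5000
  disgust: TP=2, FP=2+0+0+1=3, FN=2+2+1+0=5 → 4/12 = 0.3333
Macro-F1 score = mean = (0.3333 + 0.7000 + 0.6000 + 0.5000 + 0.3333) / 5 = 0.493

0.493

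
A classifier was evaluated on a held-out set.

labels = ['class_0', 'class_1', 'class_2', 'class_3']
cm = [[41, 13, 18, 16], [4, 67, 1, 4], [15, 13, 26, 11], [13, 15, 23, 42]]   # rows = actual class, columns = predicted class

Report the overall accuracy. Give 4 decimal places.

0.5466

Accuracy = trace / total = (41+67+26+42=176) / 322 = 176/322 = 0.5466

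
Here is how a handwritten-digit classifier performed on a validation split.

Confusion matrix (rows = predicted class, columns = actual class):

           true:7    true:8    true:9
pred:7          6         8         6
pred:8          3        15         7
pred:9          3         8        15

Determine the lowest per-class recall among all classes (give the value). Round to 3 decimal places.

0.484

Per-class recall (TP/(TP+FN)):
  7: TP=6, FN=3+3=6 → 6/12 = 0.5000
  8: TP=15, FN=8+8=16 → 15/31 = 0.4839
  9: TP=15, FN=6+7=13 → 15/28 = 0.5357
Lowest is class '8' with recall = 0.484.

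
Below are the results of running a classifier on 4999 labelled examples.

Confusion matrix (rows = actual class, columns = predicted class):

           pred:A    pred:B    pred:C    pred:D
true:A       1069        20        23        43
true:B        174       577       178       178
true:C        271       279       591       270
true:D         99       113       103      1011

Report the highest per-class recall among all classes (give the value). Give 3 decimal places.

0.926

Per-class recall (TP/(TP+FN)):
  A: TP=1069, FN=20+23+43=86 → 1069/1155 = 0.9255
  B: TP=577, FN=174+178+178=530 → 577/1107 = 0.5212
  C: TP=591, FN=271+279+270=820 → 591/1411 = 0.4189
  D: TP=1011, FN=99+113+103=315 → 1011/1326 = 0.7624
Highest is class 'A' with recall = 0.926.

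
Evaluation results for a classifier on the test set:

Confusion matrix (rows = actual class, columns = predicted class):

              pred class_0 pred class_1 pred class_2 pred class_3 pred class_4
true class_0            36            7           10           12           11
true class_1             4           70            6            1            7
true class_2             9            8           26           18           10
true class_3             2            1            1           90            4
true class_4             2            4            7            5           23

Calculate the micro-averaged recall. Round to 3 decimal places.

Micro-averaging pools counts across classes: ΣTP=245, ΣFP=129, ΣFN=129.
Micro-recall = TP/(TP+FN) on pooled counts = 0.655 (equals overall accuracy in single-label multiclass).

0.655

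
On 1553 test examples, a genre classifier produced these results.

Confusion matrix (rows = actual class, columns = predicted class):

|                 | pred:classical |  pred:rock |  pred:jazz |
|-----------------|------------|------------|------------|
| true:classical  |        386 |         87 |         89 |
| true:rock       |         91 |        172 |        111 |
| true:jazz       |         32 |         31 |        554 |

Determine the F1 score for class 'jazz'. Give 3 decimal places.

0.808

Take TP from the diagonal, FP from the rest of the 'jazz' prediction marginal, FN from the rest of the 'jazz' actual marginal.
F1 score = 2·TP/(2·TP+FP+FN).
jazz: TP=554, FP=89+111=200, FN=32+31=63 → 1108/1371 = 0.8082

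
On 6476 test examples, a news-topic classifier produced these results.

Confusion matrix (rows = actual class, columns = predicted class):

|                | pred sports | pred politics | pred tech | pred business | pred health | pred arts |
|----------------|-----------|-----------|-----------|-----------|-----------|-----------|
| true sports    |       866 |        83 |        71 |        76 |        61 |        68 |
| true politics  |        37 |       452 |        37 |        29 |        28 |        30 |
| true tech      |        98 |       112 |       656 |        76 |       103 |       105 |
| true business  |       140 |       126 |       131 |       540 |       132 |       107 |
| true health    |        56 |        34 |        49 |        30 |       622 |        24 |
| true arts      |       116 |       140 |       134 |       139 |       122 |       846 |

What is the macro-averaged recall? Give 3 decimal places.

Per-class recall (TP/(TP+FN)):
  sports: TP=866, FN=83+71+76+61+68=359 → 866/1225 = 0.7069
  politics: TP=452, FN=37+37+29+28+30=161 → 452/613 = 0.7374
  tech: TP=656, FN=98+112+76+103+105=494 → 656/1150 = 0.5704
  business: TP=540, FN=140+126+131+132+107=636 → 540/1176 = 0.4592
  health: TP=622, FN=56+34+49+30+24=193 → 622/815 = 0.7632
  arts: TP=846, FN=116+140+134+139+122=651 → 846/1497 = 0.5651
Macro-recall = mean = (0.7069 + 0.7374 + 0.5704 + 0.4592 + 0.7632 + 0.5651) / 6 = 0.634

0.634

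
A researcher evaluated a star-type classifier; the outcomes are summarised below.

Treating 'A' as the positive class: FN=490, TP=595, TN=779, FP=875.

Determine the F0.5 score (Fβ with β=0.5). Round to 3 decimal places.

Fβ = (1+β²)·TP / ((1+β²)·TP + β²·FN + FP), with β²=1/4
= 1.25·595 / (1.25·595 + 0.25·490 + 875) = 0.427

0.427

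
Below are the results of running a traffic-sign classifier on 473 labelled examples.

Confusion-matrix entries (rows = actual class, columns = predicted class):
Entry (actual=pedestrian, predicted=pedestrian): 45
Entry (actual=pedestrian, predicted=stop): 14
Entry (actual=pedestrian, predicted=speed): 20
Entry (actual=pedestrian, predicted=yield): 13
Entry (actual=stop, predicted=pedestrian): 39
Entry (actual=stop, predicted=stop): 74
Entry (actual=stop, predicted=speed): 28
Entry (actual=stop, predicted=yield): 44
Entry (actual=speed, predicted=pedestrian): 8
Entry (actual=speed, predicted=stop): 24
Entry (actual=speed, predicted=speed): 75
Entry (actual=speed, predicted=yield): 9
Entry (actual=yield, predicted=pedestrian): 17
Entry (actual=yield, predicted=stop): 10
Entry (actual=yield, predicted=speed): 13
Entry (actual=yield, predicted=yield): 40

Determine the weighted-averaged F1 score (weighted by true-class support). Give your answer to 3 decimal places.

0.494

Per-class F1 score (2·TP/(2·TP+FP+FN)):
  pedestrian: TP=45, FP=39+8+17=64, FN=14+20+13=47 → 90/201 = 0.4478
  stop: TP=74, FP=14+24+10=48, FN=39+28+44=111 → 148/307 = 0.4821
  speed: TP=75, FP=20+28+13=61, FN=8+24+9=41 → 150/252 = 0.5952
  yield: TP=40, FP=13+44+9=66, FN=17+10+13=40 → 80/186 = 0.4301
Weighted-F1 score = Σ (supportᵢ/N)·F1 scoreᵢ with N=473: (92/473)·0.4478 + (185/473)·0.4821 + (116/473)·0.5952 + (80/473)·0.4301 = 0.494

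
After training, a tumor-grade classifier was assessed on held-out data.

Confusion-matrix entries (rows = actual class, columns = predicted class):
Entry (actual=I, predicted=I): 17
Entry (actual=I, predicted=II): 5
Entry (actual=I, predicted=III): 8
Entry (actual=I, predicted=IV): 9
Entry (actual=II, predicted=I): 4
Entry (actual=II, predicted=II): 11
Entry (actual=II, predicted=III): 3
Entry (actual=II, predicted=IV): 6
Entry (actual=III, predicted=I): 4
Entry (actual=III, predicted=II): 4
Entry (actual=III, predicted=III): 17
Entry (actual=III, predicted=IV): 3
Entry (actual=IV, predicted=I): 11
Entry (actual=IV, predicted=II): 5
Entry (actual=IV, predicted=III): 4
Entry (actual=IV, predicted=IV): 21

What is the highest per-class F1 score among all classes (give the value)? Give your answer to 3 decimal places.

Per-class F1 score (2·TP/(2·TP+FP+FN)):
  I: TP=17, FP=4+4+11=19, FN=5+8+9=22 → 34/75 = 0.4533
  II: TP=11, FP=5+4+5=14, FN=4+3+6=13 → 22/49 = 0.4490
  III: TP=17, FP=8+3+4=15, FN=4+4+3=11 → 34/60 = 0.5667
  IV: TP=21, FP=9+6+3=18, FN=11+5+4=20 → 42/80 = 0.5250
Highest is class 'III' with F1 score = 0.567.

0.567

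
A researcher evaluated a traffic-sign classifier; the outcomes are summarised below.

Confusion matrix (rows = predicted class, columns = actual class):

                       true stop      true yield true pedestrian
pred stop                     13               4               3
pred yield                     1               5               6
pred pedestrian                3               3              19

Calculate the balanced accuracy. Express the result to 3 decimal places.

0.620

Balanced accuracy = mean of per-class recall.
  stop: recall = 13/17 = 0.7647
  yield: recall = 5/12 = 0.4167
  pedestrian: recall = 19/28 = 0.6786
Mean = (0.7647 + 0.4167 + 0.6786) / 3 = 0.620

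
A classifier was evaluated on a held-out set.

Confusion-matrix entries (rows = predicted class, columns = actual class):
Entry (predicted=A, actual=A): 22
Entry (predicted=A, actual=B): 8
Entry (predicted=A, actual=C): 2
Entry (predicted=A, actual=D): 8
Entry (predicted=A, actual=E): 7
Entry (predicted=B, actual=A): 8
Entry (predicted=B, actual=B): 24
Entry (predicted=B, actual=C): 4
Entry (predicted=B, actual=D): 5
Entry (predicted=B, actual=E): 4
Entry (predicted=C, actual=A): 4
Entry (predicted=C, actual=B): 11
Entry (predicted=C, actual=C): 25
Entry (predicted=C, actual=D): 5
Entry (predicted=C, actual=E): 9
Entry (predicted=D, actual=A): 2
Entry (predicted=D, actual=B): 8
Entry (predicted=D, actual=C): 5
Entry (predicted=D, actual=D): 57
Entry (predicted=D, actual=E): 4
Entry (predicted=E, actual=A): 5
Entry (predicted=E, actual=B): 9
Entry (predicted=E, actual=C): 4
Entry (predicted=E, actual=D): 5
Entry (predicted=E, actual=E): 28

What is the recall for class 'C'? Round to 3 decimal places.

One-vs-rest for 'C': TP = diagonal; FP = other classes predicted 'C'; FN = 'C' predicted as other.
recall = TP/(TP+FN).
C: TP=25, FN=2+4+5+4=15 → 25/40 = 0.6250

0.625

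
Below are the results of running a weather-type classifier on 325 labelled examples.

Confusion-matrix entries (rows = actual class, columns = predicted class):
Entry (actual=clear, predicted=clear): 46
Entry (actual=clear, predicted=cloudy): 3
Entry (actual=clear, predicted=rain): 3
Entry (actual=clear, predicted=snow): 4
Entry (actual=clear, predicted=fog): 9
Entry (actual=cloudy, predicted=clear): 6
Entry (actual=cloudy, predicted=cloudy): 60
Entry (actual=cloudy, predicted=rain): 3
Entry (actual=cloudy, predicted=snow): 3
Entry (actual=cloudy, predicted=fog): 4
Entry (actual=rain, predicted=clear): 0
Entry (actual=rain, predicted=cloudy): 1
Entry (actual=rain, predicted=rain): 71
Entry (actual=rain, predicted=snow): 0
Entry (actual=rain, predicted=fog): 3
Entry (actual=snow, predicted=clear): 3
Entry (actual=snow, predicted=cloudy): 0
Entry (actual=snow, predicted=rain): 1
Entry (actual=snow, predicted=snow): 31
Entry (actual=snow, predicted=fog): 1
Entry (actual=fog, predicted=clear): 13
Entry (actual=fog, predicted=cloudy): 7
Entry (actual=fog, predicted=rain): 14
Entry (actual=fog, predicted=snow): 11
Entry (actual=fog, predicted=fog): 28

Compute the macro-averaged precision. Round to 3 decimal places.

0.710

Per-class precision (TP/(TP+FP)):
  clear: TP=46, FP=6+0+3+13=22 → 46/68 = 0.6765
  cloudy: TP=60, FP=3+1+0+7=11 → 60/71 = 0.8451
  rain: TP=71, FP=3+3+1+14=21 → 71/92 = 0.7717
  snow: TP=31, FP=4+3+0+11=18 → 31/49 = 0.6327
  fog: TP=28, FP=9+4+3+1=17 → 28/45 = 0.6222
Macro-precision = mean = (0.6765 + 0.8451 + 0.7717 + 0.6327 + 0.6222) / 5 = 0.710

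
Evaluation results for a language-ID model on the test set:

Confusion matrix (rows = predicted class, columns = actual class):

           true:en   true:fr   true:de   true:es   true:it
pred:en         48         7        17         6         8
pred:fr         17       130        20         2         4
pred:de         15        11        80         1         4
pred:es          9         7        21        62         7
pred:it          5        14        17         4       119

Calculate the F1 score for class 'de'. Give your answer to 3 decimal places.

0.602

One-vs-rest for 'de': TP = diagonal; FP = other classes predicted 'de'; FN = 'de' predicted as other.
F1 score = 2·TP/(2·TP+FP+FN).
de: TP=80, FP=15+11+1+4=31, FN=17+20+21+17=75 → 160/266 = 0.6015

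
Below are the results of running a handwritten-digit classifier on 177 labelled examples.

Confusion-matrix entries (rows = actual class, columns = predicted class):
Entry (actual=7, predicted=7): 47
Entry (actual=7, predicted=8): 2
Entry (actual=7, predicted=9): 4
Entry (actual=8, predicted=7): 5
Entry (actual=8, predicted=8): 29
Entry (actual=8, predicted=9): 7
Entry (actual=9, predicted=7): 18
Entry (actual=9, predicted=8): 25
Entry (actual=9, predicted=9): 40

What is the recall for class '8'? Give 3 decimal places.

Take TP from the diagonal, FP from the rest of the '8' prediction marginal, FN from the rest of the '8' actual marginal.
recall = TP/(TP+FN).
8: TP=29, FN=5+7=12 → 29/41 = 0.7073

0.707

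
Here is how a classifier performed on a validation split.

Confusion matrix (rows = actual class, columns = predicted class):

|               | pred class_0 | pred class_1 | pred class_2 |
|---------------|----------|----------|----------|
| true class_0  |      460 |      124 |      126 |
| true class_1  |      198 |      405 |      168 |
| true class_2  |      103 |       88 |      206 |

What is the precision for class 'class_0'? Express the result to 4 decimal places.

0.6045

precision = TP/(TP+FP).
class_0: TP=460, FP=198+103=301 → 460/761 = 0.60447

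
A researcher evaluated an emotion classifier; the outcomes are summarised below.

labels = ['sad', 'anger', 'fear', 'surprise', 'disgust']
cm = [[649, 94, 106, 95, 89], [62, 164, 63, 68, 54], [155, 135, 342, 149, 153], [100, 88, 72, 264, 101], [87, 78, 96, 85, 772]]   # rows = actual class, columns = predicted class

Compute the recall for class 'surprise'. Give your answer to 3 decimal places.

Treat 'surprise' as positive and all other classes as negative.
recall = TP/(TP+FN).
surprise: TP=264, FN=100+88+72+101=361 → 264/625 = 0.4224

0.422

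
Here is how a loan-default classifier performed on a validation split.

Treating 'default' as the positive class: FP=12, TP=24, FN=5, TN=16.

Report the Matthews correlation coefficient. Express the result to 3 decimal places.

MCC = (TP·TN − FP·FN) / √((TP+FP)(TP+FN)(TN+FP)(TN+FN))
Numerator = 24·16 − 12·5 = 324
Denominator = √(36·29·28·21) = √613872 = 783.4998
MCC = 324 / 783.4998 = 0.414

0.414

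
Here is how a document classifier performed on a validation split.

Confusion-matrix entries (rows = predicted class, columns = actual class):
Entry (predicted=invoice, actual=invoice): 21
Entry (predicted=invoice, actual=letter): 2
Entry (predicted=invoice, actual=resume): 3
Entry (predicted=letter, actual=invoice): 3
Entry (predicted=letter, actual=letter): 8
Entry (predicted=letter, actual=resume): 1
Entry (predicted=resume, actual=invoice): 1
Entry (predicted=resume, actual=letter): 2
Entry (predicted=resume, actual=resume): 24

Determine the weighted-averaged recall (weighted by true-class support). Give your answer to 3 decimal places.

0.815

Per-class recall (TP/(TP+FN)):
  invoice: TP=21, FN=3+1=4 → 21/25 = 0.8400
  letter: TP=8, FN=2+2=4 → 8/12 = 0.6667
  resume: TP=24, FN=3+1=4 → 24/28 = 0.8571
Weighted-recall = Σ (supportᵢ/N)·recallᵢ with N=65: (25/65)·0.8400 + (12/65)·0.6667 + (28/65)·0.8571 = 0.815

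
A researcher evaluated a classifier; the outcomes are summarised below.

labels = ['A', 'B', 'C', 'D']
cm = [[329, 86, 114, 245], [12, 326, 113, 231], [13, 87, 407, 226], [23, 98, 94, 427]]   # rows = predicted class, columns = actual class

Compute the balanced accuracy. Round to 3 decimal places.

0.589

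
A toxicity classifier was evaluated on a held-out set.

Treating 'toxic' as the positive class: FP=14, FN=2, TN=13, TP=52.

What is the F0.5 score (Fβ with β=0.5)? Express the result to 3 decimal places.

Fβ = (1+β²)·TP / ((1+β²)·TP + β²·FN + FP), with β²=1/4
= 1.25·52 / (1.25·52 + 0.25·2 + 14) = 0.818

0.818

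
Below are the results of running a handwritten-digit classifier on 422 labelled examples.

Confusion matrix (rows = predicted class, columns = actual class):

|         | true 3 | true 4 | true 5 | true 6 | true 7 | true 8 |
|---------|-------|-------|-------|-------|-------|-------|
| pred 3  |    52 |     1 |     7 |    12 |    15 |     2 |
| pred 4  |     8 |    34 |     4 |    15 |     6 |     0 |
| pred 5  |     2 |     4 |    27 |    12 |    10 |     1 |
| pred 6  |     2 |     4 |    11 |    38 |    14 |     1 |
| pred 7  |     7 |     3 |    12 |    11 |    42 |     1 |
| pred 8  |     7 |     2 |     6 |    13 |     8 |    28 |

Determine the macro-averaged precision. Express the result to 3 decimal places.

Per-class precision (TP/(TP+FP)):
  3: TP=52, FP=1+7+12+15+2=37 → 52/89 = 0.5843
  4: TP=34, FP=8+4+15+6+0=33 → 34/67 = 0.5075
  5: TP=27, FP=2+4+12+10+1=29 → 27/56 = 0.4821
  6: TP=38, FP=2+4+11+14+1=32 → 38/70 = 0.5429
  7: TP=42, FP=7+3+12+11+1=34 → 42/76 = 0.5526
  8: TP=28, FP=7+2+6+13+8=36 → 28/64 = 0.4375
Macro-precision = mean = (0.5843 + 0.5075 + 0.4821 + 0.5429 + 0.5526 + 0.4375) / 6 = 0.518

0.518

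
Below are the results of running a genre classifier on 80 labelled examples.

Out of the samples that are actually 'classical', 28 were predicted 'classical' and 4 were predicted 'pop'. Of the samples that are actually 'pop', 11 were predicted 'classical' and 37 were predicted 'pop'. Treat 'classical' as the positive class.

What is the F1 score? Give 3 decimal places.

0.789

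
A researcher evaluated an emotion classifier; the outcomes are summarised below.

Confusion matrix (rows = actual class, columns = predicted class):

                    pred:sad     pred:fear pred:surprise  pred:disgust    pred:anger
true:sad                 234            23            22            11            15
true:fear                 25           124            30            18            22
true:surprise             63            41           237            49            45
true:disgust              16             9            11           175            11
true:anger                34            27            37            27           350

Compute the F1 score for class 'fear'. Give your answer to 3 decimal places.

0.560

F1 score = 2·TP/(2·TP+FP+FN).
fear: TP=124, FP=23+41+9+27=100, FN=25+30+18+22=95 → 248/443 = 0.5598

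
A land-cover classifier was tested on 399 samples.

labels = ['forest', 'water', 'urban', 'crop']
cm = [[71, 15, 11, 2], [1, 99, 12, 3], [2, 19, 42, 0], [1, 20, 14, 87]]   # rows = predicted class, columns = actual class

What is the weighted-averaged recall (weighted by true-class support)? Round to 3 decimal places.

0.749

Per-class recall (TP/(TP+FN)):
  forest: TP=71, FN=1+2+1=4 → 71/75 = 0.9467
  water: TP=99, FN=15+19+20=54 → 99/153 = 0.6471
  urban: TP=42, FN=11+12+14=37 → 42/79 = 0.5316
  crop: TP=87, FN=2+3+0=5 → 87/92 = 0.9457
Weighted-recall = Σ (supportᵢ/N)·recallᵢ with N=399: (75/399)·0.9467 + (153/399)·0.6471 + (79/399)·0.5316 + (92/399)·0.9457 = 0.749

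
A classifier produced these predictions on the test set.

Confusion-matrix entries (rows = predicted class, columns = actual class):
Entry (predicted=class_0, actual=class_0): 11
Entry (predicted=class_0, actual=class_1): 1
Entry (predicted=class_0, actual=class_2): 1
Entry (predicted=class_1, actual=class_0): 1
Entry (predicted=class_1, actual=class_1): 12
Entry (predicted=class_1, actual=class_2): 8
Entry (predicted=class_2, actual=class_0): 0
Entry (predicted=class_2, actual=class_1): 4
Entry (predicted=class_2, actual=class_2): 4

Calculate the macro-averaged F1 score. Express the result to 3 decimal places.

0.631

Per-class F1 score (2·TP/(2·TP+FP+FN)):
  class_0: TP=11, FP=1+1=2, FN=1+0=1 → 22/25 = 0.8800
  class_1: TP=12, FP=1+8=9, FN=1+4=5 → 24/38 = 0.6316
  class_2: TP=4, FP=0+4=4, FN=1+8=9 → 8/21 = 0.3810
Macro-F1 score = mean = (0.8800 + 0.6316 + 0.3810) / 3 = 0.631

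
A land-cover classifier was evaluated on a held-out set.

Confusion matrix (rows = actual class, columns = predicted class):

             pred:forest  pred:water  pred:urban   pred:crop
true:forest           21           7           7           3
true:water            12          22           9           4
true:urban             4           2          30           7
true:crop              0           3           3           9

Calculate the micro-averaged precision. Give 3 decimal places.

0.573

Micro-averaging pools counts across classes: ΣTP=82, ΣFP=61, ΣFN=61.
Micro-precision = TP/(TP+FP) on pooled counts = 0.573 (equals overall accuracy in single-label multiclass).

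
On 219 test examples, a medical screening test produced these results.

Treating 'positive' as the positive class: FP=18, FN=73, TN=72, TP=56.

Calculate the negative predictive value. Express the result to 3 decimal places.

NPV = TN/(TN+FN) = 72/(72+73) = 0.497

0.497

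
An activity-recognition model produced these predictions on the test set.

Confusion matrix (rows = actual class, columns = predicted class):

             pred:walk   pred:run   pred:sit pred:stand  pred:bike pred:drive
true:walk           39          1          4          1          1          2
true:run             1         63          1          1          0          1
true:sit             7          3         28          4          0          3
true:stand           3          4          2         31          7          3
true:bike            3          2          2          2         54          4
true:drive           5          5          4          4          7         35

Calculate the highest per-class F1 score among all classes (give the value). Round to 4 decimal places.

0.8690

Per-class F1 score (2·TP/(2·TP+FP+FN)):
  walk: TP=39, FP=1+7+3+3+5=19, FN=1+4+1+1+2=9 → 78/106 = 0.73585
  run: TP=63, FP=1+3+4+2+5=15, FN=1+1+1+0+1=4 → 126/145 = 0.86897
  sit: TP=28, FP=4+1+2+2+4=13, FN=7+3+4+0+3=17 → 56/86 = 0.65116
  stand: TP=31, FP=1+1+4+2+4=12, FN=3+4+2+7+3=19 → 62/93 = 0.66667
  bike: TP=54, FP=1+0+0+7+7=15, FN=3+2+2+2+4=13 → 108/136 = 0.79412
  drive: TP=35, FP=2+1+3+3+4=13, FN=5+5+4+4+7=25 → 70/108 = 0.64815
Highest is class 'run' with F1 score = 0.8690.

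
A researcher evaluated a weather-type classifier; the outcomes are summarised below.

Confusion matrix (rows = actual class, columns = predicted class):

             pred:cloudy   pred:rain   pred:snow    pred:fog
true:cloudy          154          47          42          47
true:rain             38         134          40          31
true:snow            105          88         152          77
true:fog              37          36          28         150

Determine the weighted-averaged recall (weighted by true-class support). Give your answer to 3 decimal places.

0.489

Per-class recall (TP/(TP+FN)):
  cloudy: TP=154, FN=47+42+47=136 → 154/290 = 0.5310
  rain: TP=134, FN=38+40+31=109 → 134/243 = 0.5514
  snow: TP=152, FN=105+88+77=270 → 152/422 = 0.3602
  fog: TP=150, FN=37+36+28=101 → 150/251 = 0.5976
Weighted-recall = Σ (supportᵢ/N)·recallᵢ with N=1206: (290/1206)·0.5310 + (243/1206)·0.5514 + (422/1206)·0.3602 + (251/1206)·0.5976 = 0.489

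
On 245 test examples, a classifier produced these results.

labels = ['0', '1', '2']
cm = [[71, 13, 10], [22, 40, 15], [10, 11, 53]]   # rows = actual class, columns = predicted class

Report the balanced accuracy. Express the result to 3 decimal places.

Balanced accuracy = mean of per-class recall.
  0: recall = 71/94 = 0.7553
  1: recall = 40/77 = 0.5195
  2: recall = 53/74 = 0.7162
Mean = (0.7553 + 0.5195 + 0.7162) / 3 = 0.664

0.664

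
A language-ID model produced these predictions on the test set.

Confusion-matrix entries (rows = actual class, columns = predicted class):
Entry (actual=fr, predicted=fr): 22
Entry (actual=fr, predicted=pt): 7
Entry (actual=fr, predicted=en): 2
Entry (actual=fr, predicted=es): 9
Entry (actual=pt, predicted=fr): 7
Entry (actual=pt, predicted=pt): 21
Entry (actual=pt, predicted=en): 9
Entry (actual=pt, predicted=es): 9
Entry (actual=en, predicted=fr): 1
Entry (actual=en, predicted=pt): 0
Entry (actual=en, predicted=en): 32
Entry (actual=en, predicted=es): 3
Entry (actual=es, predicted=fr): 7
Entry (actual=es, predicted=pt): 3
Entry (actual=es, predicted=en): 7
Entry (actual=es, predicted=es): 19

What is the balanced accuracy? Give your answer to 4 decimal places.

0.6058

Balanced accuracy = mean of per-class recall.
  fr: recall = 22/40 = 0.55000
  pt: recall = 21/46 = 0.45652
  en: recall = 32/36 = 0.88889
  es: recall = 19/36 = 0.52778
Mean = (0.55000 + 0.45652 + 0.88889 + 0.52778) / 4 = 0.6058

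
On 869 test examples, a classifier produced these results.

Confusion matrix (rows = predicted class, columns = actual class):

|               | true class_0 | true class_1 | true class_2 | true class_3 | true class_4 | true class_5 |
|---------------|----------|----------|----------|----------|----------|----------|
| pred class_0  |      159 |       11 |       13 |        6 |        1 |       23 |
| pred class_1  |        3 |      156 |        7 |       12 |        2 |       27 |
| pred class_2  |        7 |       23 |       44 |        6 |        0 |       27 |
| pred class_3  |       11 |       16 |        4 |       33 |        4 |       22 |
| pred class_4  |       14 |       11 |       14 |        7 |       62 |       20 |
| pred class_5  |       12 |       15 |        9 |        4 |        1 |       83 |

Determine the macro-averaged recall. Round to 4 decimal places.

0.6183

Per-class recall (TP/(TP+FN)):
  class_0: TP=159, FN=3+7+11+14+12=47 → 159/206 = 0.77184
  class_1: TP=156, FN=11+23+16+11+15=76 → 156/232 = 0.67241
  class_2: TP=44, FN=13+7+4+14+9=47 → 44/91 = 0.48352
  class_3: TP=33, FN=6+12+6+7+4=35 → 33/68 = 0.48529
  class_4: TP=62, FN=1+2+0+4+1=8 → 62/70 = 0.88571
  class_5: TP=83, FN=23+27+27+22+20=119 → 83/202 = 0.41089
Macro-recall = mean = (0.77184 + 0.67241 + 0.48352 + 0.48529 + 0.88571 + 0.41089) / 6 = 0.6183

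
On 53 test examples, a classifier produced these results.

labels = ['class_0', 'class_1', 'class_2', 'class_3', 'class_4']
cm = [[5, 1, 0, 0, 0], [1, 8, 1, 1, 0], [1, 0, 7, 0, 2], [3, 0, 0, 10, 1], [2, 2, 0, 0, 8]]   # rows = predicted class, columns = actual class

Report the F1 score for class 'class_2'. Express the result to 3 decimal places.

0.778

Take TP from the diagonal, FP from the rest of the 'class_2' prediction marginal, FN from the rest of the 'class_2' actual marginal.
F1 score = 2·TP/(2·TP+FP+FN).
class_2: TP=7, FP=1+0+0+2=3, FN=0+1+0+0=1 → 14/18 = 0.7778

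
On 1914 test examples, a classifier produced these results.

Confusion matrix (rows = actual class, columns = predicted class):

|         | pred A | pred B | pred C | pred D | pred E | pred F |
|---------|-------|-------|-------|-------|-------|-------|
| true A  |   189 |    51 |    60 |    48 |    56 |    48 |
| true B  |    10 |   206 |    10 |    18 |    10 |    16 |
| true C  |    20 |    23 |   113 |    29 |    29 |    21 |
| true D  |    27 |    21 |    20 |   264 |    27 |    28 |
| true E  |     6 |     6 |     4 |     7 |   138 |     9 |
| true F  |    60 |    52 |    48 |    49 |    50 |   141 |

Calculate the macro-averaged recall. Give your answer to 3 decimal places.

Per-class recall (TP/(TP+FN)):
  A: TP=189, FN=51+60+48+56+48=263 → 189/452 = 0.4181
  B: TP=206, FN=10+10+18+10+16=64 → 206/270 = 0.7630
  C: TP=113, FN=20+23+29+29+21=122 → 113/235 = 0.4809
  D: TP=264, FN=27+21+20+27+28=123 → 264/387 = 0.6822
  E: TP=138, FN=6+6+4+7+9=32 → 138/170 = 0.8118
  F: TP=141, FN=60+52+48+49+50=259 → 141/400 = 0.3525
Macro-recall = mean = (0.4181 + 0.7630 + 0.4809 + 0.6822 + 0.8118 + 0.3525) / 6 = 0.585

0.585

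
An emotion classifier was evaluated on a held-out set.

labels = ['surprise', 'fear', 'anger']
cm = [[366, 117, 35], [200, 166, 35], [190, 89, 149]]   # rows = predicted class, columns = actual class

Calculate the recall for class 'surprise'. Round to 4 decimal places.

Treat 'surprise' as positive and all other classes as negative.
recall = TP/(TP+FN).
surprise: TP=366, FN=200+190=390 → 366/756 = 0.48413

0.4841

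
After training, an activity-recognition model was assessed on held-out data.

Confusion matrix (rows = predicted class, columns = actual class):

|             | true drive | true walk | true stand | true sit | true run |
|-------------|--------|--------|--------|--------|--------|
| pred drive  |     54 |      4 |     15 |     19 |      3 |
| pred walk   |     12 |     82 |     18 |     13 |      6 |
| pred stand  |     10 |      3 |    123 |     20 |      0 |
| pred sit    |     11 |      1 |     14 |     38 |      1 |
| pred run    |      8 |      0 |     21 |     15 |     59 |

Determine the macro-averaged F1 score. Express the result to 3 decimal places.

0.631

Per-class F1 score (2·TP/(2·TP+FP+FN)):
  drive: TP=54, FP=4+15+19+3=41, FN=12+10+11+8=41 → 108/190 = 0.5684
  walk: TP=82, FP=12+18+13+6=49, FN=4+3+1+0=8 → 164/221 = 0.7421
  stand: TP=123, FP=10+3+20+0=33, FN=15+18+14+21=68 → 246/347 = 0.7089
  sit: TP=38, FP=11+1+14+1=27, FN=19+13+20+15=67 → 76/170 = 0.4471
  run: TP=59, FP=8+0+21+15=44, FN=3+6+0+1=10 → 118/172 = 0.6860
Macro-F1 score = mean = (0.5684 + 0.7421 + 0.7089 + 0.4471 + 0.6860) / 5 = 0.631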